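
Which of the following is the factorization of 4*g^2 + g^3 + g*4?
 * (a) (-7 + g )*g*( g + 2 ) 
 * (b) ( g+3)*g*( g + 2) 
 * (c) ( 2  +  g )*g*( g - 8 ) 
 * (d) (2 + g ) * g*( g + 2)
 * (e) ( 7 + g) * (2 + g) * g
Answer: d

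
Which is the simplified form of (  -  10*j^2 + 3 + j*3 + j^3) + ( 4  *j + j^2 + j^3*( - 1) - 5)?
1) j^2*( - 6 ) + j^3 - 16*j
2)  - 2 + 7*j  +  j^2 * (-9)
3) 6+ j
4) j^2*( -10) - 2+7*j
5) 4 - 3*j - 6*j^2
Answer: 2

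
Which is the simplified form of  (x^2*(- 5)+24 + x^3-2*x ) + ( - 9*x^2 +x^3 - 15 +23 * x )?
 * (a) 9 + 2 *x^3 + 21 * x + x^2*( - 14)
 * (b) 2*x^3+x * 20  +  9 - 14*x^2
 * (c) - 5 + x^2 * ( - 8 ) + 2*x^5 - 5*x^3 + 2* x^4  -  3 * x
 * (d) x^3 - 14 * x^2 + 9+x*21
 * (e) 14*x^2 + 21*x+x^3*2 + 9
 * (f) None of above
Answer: a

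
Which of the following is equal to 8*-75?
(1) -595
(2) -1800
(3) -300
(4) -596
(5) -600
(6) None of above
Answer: 5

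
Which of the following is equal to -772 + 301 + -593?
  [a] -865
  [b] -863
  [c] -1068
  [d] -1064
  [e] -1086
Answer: d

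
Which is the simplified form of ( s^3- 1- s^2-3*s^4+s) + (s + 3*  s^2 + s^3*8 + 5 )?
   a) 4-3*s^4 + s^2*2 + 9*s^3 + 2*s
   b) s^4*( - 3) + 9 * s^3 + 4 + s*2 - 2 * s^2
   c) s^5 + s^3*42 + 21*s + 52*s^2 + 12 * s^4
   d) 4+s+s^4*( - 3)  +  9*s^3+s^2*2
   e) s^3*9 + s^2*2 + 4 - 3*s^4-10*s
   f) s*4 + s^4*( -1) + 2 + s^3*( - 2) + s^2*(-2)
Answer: a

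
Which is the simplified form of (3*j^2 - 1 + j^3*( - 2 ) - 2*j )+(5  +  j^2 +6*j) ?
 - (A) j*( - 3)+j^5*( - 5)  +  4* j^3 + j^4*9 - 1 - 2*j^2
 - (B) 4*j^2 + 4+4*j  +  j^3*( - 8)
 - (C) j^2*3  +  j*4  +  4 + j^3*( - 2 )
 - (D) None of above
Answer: D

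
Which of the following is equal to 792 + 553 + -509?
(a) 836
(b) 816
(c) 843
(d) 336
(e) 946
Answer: a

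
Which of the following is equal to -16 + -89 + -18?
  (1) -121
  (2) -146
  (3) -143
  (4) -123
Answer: 4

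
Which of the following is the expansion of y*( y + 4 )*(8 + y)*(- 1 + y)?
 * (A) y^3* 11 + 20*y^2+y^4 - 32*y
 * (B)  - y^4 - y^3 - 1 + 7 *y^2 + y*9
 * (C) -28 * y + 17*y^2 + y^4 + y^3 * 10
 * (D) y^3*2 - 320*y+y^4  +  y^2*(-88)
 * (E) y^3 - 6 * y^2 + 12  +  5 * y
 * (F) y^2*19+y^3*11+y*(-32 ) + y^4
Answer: A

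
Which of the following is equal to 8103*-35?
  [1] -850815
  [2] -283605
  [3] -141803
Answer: 2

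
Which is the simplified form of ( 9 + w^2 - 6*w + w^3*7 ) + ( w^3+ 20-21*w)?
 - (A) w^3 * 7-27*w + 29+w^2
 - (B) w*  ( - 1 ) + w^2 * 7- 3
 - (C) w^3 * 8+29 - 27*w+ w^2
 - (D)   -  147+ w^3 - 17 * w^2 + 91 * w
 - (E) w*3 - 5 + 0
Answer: C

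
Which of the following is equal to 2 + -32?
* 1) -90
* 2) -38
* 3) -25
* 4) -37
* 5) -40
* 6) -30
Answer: 6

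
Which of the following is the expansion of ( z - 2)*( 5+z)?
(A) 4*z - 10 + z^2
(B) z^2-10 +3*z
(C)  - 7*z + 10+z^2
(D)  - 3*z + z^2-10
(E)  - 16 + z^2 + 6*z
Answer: B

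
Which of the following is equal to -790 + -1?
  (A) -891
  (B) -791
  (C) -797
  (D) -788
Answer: B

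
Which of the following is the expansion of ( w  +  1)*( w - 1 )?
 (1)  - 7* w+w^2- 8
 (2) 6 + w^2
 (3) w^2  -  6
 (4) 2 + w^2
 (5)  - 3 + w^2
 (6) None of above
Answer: 6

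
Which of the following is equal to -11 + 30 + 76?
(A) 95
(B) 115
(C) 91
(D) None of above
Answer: A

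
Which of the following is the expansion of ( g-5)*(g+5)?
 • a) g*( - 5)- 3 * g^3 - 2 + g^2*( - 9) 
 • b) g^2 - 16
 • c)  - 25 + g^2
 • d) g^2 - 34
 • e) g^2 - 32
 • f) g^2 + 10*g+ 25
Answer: c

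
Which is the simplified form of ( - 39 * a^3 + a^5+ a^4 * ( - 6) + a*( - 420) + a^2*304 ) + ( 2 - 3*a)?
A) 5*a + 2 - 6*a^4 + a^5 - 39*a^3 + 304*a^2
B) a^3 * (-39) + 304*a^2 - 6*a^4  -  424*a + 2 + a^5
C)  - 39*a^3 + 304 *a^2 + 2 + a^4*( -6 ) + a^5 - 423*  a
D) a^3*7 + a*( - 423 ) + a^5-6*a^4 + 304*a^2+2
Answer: C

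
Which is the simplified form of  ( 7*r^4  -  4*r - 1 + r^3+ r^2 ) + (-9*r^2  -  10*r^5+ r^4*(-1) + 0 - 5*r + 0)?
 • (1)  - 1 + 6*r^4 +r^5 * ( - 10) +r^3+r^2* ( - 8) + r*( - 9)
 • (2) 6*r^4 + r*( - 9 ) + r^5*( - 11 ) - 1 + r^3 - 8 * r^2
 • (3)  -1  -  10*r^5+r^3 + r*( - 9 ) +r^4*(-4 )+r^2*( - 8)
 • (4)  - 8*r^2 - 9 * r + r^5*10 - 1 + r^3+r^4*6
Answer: 1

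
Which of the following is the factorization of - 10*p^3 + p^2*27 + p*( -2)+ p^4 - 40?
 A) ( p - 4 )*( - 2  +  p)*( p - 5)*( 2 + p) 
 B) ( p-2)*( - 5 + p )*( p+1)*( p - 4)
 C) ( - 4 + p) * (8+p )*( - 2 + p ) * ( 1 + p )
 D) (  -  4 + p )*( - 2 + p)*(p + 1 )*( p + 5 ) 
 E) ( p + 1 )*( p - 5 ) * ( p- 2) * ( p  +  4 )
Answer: B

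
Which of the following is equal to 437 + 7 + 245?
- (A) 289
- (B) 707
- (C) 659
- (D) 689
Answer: D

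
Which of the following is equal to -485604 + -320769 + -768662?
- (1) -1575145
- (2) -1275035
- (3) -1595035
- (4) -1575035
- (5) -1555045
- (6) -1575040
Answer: 4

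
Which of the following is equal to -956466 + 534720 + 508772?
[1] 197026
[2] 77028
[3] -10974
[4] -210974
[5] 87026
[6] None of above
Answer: 5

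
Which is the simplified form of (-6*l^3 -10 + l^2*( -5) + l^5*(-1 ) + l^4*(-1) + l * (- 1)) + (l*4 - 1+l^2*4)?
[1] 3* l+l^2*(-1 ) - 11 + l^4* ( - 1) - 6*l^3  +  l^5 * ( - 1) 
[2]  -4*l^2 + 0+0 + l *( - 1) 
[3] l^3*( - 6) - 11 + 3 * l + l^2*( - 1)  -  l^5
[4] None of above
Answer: 1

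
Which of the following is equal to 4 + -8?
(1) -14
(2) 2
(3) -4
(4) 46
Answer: 3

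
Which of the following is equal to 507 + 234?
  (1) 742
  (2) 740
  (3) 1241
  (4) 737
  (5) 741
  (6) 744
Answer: 5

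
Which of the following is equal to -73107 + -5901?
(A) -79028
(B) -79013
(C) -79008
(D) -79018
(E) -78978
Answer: C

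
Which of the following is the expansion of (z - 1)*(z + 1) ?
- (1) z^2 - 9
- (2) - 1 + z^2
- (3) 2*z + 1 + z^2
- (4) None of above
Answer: 2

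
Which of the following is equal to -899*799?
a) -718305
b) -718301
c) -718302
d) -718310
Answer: b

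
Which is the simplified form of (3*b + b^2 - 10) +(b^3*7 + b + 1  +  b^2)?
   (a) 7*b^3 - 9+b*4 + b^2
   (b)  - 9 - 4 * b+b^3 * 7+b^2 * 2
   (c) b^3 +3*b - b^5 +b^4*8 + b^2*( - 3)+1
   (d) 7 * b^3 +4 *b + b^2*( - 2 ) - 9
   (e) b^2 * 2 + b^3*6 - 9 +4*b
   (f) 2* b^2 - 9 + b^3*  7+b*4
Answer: f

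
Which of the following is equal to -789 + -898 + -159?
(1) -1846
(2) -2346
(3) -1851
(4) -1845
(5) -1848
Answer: 1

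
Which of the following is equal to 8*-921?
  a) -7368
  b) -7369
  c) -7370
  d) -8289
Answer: a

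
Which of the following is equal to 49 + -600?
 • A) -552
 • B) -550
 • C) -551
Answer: C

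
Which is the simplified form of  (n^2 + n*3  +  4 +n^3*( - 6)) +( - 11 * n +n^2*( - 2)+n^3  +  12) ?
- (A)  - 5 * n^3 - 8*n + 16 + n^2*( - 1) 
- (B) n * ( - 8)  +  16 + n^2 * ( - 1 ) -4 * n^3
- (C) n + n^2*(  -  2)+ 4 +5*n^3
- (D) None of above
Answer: A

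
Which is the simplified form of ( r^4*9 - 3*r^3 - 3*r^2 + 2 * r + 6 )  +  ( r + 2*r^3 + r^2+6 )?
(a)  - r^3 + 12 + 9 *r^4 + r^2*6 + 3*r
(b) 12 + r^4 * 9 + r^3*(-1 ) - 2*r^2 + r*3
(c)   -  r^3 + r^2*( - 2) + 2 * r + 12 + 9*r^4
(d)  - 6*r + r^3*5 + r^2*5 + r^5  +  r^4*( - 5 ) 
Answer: b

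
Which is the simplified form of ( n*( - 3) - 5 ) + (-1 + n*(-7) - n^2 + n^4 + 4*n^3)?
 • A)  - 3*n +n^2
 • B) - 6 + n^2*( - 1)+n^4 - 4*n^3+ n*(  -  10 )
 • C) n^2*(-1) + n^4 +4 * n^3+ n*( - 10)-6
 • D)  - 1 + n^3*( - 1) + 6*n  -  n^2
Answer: C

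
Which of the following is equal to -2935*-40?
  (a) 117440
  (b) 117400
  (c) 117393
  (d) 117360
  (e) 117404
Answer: b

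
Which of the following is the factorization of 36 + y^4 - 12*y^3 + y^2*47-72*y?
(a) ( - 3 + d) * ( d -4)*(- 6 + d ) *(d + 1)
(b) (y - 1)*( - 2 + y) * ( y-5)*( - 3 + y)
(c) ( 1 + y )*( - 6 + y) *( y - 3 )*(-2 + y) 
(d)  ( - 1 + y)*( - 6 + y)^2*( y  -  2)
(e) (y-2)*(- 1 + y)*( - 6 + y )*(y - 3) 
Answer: e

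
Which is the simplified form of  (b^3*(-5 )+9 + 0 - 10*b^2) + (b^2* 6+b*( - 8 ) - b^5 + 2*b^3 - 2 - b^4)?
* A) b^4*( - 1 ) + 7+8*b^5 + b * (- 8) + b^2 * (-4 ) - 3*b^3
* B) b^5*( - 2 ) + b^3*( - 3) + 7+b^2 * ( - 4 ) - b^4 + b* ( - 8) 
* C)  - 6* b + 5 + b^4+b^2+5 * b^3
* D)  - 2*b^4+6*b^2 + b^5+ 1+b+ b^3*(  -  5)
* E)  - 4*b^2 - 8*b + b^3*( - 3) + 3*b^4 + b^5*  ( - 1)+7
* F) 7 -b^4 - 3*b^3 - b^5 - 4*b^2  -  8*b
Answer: F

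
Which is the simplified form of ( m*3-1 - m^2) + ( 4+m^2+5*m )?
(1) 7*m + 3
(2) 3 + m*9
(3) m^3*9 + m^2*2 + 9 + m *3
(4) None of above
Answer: 4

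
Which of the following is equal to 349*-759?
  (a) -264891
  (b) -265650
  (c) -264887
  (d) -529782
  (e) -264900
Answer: a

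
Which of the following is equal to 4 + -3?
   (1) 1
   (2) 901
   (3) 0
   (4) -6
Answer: 1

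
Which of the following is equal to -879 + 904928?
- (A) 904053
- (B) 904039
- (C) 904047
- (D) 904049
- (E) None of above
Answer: D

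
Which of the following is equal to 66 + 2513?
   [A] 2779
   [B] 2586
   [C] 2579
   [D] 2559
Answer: C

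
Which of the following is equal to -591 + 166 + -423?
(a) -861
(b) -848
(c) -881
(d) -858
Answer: b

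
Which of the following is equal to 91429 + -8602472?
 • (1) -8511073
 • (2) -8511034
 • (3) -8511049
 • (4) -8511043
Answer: 4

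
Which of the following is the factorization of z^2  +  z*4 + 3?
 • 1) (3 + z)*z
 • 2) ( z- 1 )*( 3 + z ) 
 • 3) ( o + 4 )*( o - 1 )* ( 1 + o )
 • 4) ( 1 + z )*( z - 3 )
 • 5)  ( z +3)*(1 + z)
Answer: 5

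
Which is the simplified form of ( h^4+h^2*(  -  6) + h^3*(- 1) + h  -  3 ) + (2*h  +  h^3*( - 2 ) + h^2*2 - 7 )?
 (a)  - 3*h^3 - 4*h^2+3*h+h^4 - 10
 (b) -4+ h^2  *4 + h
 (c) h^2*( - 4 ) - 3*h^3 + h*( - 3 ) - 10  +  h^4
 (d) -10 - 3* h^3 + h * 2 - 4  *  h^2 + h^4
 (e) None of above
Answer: a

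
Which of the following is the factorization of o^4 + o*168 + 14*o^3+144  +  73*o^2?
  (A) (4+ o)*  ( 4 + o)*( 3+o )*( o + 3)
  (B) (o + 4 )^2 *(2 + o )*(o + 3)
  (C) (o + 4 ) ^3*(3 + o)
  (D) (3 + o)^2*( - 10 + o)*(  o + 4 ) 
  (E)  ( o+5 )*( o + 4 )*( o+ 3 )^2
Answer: A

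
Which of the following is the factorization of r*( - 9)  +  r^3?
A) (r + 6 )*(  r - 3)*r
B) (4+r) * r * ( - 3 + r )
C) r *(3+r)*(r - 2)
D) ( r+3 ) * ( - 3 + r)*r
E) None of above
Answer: D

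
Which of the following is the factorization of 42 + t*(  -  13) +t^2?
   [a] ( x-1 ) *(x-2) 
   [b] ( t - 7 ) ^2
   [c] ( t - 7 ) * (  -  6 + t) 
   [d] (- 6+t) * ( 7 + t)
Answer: c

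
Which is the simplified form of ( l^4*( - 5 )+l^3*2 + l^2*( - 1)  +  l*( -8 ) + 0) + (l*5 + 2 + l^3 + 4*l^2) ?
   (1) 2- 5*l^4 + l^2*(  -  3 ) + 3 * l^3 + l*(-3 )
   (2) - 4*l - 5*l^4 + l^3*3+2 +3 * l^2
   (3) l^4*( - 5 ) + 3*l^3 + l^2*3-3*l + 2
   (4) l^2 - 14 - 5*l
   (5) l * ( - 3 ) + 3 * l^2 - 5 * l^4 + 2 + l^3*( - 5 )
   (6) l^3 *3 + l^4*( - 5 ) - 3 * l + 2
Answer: 3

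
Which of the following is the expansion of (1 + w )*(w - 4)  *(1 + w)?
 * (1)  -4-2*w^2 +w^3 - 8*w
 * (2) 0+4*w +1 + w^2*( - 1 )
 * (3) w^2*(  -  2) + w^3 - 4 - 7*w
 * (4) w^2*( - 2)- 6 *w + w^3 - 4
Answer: 3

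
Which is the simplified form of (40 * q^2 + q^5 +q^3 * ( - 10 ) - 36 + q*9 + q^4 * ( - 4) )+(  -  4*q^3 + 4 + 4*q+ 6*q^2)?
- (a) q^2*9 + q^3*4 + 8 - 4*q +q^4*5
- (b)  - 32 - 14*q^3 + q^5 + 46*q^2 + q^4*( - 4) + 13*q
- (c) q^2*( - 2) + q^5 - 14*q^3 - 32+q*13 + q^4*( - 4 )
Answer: b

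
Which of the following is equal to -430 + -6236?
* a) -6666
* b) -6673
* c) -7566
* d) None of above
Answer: a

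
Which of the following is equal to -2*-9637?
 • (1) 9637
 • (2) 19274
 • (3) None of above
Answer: 2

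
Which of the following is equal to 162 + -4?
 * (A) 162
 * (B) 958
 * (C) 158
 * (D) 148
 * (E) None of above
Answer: C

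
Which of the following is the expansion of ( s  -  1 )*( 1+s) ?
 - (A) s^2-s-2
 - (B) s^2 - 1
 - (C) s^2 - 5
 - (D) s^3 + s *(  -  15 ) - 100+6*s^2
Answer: B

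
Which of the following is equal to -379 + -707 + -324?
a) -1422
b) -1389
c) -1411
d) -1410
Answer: d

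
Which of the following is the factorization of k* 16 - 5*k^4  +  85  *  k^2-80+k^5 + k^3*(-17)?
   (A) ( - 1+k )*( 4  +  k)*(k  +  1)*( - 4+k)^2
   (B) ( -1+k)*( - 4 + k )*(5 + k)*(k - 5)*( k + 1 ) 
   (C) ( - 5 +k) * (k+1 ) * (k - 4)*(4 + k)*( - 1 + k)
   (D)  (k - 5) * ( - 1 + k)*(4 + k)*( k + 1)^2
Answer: C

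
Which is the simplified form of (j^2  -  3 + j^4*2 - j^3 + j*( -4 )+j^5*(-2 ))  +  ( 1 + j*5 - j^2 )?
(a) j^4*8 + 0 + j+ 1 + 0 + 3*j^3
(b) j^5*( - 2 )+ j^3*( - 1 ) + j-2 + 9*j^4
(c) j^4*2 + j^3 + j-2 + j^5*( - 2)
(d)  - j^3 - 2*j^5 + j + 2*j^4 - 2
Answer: d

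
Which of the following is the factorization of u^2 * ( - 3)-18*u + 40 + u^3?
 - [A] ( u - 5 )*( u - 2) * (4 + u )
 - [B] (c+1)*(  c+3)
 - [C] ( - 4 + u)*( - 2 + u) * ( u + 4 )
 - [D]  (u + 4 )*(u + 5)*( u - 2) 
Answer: A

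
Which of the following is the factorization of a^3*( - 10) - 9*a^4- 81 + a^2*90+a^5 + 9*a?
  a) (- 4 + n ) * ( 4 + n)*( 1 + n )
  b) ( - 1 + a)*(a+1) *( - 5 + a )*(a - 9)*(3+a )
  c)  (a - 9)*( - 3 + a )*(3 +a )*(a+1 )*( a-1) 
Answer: c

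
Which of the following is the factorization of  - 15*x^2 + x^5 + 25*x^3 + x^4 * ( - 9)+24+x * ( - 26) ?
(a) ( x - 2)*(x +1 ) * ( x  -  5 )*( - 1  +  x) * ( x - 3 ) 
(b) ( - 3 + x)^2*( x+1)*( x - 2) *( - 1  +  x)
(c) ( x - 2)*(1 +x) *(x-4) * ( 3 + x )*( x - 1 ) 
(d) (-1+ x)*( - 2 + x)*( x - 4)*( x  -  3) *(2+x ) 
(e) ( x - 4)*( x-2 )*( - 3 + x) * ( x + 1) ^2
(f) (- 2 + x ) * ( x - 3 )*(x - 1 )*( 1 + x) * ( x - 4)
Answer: f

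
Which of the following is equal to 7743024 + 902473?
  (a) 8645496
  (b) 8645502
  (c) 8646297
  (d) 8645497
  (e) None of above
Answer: d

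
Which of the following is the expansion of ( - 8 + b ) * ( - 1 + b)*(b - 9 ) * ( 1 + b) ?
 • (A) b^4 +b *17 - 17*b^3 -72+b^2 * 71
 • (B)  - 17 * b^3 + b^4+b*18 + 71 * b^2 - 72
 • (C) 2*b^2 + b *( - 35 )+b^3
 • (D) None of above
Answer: A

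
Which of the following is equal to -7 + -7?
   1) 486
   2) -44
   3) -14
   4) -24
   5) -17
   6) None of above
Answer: 3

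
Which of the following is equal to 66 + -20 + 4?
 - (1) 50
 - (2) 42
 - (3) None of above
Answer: 1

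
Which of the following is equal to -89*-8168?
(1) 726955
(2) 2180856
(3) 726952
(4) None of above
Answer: 3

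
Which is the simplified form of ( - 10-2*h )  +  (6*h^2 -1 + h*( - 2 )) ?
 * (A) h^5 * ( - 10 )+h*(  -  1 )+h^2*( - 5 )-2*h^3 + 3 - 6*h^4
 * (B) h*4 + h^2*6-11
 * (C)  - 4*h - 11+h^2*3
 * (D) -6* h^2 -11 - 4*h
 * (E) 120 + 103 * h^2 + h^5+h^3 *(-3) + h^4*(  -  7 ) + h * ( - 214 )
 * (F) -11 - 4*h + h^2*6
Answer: F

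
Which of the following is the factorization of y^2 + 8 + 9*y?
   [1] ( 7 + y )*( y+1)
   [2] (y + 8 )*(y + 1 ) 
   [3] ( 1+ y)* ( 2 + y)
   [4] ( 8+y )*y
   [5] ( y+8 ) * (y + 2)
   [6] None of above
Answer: 2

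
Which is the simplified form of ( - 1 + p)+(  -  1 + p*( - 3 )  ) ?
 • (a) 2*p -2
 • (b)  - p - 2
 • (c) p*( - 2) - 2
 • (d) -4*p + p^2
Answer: c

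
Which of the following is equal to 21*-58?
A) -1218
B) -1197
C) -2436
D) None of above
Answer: A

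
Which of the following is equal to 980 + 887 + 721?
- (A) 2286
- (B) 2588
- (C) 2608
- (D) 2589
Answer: B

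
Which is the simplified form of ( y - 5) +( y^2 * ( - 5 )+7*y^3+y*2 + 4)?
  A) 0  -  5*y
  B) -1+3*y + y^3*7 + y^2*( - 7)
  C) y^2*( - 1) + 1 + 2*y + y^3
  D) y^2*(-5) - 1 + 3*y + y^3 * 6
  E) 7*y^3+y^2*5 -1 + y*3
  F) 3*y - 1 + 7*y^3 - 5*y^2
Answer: F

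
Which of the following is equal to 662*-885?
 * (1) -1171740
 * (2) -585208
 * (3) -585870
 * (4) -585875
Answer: 3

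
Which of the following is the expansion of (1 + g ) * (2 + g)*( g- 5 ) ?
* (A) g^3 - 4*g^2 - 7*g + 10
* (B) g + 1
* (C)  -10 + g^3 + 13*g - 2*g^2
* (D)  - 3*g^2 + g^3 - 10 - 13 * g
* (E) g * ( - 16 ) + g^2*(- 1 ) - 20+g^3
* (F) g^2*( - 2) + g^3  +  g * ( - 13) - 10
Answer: F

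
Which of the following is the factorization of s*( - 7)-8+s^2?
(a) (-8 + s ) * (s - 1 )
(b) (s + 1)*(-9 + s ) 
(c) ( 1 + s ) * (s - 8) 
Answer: c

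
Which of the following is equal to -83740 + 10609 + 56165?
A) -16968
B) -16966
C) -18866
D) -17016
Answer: B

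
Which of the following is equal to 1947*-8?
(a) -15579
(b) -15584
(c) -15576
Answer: c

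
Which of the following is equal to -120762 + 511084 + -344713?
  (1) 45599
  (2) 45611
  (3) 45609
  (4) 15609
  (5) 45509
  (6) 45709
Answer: 3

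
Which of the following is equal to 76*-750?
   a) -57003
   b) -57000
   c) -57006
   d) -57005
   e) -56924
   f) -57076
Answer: b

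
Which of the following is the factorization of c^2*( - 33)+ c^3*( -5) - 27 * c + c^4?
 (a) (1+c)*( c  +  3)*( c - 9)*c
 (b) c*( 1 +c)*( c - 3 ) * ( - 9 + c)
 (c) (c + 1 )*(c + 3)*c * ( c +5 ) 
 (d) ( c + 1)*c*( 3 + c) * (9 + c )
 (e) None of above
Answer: a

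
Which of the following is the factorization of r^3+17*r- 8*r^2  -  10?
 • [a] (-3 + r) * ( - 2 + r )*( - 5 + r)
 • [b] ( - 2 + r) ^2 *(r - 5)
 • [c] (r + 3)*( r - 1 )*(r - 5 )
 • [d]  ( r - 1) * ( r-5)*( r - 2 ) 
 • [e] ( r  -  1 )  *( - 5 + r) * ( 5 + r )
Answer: d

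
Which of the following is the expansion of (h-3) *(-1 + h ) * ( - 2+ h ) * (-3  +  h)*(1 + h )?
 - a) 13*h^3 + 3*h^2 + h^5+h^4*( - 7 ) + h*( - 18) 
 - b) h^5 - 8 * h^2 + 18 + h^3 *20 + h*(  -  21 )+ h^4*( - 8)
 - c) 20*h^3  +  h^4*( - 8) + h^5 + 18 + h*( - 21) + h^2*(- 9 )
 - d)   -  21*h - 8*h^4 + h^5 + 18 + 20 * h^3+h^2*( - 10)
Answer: d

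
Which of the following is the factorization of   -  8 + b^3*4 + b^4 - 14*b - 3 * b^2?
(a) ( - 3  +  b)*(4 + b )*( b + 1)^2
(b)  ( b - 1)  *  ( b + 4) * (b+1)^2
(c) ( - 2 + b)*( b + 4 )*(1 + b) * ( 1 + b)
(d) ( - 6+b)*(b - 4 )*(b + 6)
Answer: c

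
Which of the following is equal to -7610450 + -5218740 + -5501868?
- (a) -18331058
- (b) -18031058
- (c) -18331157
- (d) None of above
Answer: a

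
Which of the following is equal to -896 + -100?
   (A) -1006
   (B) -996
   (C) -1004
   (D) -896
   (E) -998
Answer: B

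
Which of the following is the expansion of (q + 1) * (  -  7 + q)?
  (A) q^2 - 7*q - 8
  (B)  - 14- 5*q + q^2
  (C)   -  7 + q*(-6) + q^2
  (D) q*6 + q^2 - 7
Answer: C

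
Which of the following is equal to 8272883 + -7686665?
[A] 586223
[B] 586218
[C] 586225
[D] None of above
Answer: B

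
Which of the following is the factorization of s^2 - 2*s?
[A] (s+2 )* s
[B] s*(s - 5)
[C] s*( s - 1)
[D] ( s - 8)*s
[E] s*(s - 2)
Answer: E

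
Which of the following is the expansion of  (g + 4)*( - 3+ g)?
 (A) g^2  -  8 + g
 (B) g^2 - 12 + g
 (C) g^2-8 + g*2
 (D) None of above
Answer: B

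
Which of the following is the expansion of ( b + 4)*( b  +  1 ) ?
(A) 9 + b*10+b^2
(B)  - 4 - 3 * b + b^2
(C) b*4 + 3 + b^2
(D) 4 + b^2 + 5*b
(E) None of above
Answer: D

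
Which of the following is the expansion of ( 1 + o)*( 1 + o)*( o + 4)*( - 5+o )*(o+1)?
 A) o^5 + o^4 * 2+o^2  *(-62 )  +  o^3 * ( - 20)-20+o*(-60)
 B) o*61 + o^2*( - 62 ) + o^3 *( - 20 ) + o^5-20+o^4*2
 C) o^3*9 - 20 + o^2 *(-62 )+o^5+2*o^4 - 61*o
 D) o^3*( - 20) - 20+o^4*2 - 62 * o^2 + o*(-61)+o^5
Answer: D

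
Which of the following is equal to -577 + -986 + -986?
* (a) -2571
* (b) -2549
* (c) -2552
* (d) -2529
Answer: b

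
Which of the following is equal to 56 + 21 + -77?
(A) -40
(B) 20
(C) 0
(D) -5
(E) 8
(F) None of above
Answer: C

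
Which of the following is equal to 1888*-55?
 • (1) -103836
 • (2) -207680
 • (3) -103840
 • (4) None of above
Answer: 3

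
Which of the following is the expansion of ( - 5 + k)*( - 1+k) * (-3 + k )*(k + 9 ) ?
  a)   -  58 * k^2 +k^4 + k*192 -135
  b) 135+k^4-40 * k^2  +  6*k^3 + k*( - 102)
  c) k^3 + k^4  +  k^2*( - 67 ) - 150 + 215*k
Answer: a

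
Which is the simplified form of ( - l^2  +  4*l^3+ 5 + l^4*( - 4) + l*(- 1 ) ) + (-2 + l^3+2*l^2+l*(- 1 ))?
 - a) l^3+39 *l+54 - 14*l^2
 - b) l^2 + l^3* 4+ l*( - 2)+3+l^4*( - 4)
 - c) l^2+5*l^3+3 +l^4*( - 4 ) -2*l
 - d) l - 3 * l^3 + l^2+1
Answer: c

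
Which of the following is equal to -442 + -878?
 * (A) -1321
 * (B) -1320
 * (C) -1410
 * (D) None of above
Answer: B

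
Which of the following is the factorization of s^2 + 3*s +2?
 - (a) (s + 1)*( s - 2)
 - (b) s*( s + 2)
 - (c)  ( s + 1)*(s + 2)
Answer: c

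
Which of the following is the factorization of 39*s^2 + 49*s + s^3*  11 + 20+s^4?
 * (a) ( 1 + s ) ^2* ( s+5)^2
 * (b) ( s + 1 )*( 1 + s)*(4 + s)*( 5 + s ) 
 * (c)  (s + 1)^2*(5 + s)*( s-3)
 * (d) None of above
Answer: b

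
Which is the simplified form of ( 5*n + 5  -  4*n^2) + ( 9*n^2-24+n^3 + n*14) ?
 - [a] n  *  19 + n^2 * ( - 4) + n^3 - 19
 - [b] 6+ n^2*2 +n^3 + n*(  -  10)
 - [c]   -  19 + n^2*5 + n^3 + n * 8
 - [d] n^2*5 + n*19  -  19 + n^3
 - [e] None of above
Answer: d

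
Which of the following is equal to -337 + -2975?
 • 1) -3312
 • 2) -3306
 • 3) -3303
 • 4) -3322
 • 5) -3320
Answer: 1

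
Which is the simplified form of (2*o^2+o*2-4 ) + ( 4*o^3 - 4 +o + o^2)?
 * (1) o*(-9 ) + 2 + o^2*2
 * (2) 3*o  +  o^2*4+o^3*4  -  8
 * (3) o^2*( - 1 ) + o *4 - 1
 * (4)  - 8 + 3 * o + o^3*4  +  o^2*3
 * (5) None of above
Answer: 4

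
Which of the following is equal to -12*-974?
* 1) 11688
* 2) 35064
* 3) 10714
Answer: 1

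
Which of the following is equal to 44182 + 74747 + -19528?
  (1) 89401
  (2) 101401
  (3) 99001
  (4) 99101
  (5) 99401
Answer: 5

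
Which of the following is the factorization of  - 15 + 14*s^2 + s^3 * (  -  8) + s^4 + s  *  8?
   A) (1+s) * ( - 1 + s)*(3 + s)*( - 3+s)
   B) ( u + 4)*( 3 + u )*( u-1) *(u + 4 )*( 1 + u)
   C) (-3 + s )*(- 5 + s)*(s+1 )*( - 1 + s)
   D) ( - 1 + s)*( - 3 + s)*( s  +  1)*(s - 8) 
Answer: C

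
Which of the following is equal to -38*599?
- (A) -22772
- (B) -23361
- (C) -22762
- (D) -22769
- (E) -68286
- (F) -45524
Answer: C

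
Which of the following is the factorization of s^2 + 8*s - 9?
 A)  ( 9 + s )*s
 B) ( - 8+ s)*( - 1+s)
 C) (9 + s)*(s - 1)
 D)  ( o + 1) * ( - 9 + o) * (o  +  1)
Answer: C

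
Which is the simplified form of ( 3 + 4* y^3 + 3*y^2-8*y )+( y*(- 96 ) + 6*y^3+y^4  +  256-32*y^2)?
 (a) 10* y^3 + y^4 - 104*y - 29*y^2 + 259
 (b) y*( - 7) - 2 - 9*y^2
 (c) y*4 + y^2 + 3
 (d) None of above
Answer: a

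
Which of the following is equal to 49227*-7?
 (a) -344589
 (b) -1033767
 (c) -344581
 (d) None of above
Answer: a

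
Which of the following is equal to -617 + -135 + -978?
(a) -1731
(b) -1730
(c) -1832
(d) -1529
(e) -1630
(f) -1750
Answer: b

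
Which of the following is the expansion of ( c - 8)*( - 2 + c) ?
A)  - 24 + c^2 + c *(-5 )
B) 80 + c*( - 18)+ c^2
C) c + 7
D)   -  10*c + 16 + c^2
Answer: D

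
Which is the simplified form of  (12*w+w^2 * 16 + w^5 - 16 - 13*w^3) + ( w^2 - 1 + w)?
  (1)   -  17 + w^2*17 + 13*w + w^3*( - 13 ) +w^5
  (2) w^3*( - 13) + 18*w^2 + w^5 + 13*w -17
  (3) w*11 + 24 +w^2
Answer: 1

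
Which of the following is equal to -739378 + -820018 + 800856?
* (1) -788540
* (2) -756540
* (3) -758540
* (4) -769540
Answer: 3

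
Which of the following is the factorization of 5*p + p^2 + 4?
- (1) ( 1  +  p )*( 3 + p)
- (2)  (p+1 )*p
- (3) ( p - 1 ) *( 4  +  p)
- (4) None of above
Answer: 4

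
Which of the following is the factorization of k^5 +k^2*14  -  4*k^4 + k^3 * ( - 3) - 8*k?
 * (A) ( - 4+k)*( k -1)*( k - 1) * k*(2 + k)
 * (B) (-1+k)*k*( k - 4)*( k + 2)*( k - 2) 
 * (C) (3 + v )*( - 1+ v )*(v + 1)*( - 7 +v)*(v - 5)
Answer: A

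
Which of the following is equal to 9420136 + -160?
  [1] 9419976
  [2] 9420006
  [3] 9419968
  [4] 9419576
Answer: 1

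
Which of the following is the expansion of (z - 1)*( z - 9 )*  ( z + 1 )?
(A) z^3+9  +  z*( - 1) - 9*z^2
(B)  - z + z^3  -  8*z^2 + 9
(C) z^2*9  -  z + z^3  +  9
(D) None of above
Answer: A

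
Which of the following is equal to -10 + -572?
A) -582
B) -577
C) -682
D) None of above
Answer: A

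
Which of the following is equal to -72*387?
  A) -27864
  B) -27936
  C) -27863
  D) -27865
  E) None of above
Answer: A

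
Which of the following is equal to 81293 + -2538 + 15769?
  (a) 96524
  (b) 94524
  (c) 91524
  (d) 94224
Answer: b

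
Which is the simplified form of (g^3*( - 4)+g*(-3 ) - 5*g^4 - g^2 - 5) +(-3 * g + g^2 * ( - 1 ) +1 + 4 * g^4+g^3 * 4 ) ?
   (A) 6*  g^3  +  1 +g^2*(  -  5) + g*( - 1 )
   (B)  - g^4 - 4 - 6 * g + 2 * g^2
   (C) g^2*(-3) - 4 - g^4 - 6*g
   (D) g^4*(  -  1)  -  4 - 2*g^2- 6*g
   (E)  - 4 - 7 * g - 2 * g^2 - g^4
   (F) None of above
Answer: D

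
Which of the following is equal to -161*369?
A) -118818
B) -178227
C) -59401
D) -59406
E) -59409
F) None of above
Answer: E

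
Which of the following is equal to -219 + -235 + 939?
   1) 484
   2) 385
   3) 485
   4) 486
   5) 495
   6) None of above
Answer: 3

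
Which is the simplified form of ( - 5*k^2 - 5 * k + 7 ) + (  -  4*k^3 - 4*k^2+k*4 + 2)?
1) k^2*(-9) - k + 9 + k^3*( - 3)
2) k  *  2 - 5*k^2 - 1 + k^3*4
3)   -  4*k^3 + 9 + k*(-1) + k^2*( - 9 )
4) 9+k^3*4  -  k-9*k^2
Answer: 3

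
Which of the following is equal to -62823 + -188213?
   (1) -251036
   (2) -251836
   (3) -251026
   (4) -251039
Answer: 1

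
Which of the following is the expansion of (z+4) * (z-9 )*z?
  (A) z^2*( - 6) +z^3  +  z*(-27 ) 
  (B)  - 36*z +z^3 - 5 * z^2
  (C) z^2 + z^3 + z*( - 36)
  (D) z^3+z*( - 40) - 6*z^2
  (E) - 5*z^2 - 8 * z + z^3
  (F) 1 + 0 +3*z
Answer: B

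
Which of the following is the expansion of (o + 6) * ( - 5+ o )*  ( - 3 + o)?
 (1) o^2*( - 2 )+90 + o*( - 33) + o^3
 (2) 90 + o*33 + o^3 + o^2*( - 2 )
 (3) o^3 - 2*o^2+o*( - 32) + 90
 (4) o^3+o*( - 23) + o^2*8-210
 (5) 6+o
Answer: 1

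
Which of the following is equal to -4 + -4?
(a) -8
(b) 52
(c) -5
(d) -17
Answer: a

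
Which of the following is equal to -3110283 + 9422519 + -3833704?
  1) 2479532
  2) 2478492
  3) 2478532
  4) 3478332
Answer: 3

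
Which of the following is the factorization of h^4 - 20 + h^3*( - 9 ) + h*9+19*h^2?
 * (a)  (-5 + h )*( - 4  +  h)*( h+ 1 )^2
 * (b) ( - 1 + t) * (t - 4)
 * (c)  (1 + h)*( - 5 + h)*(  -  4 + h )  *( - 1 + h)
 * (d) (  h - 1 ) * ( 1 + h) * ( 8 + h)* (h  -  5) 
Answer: c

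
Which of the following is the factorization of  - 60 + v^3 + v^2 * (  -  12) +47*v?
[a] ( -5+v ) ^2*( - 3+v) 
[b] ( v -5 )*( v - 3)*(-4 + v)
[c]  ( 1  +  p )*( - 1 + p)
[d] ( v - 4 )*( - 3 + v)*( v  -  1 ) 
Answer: b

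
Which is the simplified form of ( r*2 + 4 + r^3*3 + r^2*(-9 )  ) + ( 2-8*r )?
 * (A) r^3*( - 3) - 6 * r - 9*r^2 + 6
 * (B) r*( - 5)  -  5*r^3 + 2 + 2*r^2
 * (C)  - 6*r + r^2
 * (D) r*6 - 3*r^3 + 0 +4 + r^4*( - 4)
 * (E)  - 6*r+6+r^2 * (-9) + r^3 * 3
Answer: E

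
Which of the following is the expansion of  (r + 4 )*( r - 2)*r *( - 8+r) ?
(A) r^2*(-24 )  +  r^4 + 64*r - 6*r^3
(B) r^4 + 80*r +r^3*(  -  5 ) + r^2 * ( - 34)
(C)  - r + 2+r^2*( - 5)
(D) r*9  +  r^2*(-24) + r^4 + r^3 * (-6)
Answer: A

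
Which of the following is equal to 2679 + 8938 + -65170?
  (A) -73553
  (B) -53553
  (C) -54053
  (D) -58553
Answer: B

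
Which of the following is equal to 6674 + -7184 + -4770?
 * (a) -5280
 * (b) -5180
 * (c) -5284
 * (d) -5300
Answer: a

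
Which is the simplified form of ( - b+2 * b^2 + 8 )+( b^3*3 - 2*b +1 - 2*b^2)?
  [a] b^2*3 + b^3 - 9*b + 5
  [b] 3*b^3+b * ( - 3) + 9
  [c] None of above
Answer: b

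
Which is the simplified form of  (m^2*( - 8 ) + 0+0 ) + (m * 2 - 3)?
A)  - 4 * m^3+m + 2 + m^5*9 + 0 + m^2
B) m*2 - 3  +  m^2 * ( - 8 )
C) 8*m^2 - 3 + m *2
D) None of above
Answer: B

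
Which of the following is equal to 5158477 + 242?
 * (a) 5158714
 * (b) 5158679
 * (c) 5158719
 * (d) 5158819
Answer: c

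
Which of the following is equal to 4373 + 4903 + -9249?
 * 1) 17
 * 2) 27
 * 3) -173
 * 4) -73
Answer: 2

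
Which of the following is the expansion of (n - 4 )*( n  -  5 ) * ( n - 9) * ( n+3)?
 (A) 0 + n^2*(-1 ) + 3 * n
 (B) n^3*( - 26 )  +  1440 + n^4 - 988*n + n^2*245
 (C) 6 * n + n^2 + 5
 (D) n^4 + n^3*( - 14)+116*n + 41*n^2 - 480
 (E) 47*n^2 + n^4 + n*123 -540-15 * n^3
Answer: E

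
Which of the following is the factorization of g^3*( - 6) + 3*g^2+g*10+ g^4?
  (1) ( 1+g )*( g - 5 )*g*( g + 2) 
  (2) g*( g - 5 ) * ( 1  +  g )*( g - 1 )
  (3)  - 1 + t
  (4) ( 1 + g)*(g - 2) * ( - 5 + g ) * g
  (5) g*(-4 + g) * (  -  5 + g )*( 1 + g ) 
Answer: 4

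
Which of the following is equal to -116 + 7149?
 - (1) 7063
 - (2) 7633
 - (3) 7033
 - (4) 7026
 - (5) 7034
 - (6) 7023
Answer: 3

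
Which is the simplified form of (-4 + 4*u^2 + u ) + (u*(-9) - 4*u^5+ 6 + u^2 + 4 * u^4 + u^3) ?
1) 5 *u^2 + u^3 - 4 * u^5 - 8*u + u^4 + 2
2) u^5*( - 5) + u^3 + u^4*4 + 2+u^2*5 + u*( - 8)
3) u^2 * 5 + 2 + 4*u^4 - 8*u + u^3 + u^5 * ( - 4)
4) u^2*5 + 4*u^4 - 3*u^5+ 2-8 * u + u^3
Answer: 3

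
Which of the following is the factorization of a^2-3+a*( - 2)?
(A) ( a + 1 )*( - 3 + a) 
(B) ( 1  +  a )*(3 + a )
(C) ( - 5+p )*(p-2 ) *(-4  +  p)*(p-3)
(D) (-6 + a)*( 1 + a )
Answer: A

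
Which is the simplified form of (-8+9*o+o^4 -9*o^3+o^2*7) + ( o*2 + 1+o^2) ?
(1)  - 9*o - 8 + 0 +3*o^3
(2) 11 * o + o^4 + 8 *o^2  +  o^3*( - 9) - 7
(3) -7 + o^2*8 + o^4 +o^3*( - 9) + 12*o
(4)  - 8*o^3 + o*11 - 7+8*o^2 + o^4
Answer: 2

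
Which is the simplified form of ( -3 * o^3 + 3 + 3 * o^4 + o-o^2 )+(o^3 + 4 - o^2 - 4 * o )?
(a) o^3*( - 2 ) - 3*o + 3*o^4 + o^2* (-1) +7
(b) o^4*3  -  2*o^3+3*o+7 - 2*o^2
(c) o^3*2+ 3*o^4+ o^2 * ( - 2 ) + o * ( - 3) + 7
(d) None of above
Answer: d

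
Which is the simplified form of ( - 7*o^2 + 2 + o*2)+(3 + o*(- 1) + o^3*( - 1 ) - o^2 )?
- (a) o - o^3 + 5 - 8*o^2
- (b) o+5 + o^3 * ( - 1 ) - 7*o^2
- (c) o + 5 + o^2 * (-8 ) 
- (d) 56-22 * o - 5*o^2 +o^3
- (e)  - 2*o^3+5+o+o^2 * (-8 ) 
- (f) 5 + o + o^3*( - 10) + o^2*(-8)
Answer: a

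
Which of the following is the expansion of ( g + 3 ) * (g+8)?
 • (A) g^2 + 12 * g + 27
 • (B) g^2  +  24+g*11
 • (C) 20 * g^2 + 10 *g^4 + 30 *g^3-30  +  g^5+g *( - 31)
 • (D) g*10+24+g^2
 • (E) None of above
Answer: B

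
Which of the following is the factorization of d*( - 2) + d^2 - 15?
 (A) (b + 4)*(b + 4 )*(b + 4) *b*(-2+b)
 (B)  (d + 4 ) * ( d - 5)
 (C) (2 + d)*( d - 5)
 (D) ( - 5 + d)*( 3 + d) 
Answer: D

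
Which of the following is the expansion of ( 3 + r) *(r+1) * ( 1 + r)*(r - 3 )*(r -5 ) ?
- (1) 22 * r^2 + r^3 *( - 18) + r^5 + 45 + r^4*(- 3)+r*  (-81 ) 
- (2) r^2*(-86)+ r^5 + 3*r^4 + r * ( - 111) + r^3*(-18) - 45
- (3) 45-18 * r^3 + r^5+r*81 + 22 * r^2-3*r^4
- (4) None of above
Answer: 3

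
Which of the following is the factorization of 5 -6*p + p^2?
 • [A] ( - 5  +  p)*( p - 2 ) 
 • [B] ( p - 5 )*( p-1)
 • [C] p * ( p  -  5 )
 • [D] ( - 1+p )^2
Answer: B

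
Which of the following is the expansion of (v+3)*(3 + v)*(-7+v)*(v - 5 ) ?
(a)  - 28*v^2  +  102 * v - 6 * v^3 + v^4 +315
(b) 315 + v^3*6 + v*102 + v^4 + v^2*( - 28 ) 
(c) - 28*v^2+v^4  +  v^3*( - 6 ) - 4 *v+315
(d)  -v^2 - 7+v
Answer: a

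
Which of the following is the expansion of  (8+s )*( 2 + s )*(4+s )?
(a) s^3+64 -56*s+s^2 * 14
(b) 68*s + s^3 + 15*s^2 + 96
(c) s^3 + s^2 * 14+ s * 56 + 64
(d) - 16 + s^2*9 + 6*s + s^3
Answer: c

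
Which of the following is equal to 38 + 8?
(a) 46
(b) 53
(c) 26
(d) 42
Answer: a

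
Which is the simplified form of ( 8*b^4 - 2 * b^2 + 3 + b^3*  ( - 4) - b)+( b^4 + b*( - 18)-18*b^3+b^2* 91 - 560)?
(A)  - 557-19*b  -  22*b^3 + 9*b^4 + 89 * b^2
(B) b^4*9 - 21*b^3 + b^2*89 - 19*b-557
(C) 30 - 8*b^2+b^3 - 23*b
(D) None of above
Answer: A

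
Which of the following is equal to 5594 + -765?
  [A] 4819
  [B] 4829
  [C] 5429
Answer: B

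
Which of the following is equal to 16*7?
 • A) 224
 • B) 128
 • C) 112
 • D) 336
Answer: C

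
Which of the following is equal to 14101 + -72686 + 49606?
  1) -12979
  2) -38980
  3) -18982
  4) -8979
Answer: 4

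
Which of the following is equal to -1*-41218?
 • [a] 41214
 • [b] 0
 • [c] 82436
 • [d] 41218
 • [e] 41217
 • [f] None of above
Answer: d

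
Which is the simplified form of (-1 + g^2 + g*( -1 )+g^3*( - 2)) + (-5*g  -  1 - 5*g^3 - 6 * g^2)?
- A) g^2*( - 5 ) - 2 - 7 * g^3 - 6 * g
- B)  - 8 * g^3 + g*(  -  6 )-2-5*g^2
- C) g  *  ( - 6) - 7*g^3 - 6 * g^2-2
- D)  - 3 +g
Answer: A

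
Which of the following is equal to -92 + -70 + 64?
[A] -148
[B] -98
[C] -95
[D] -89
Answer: B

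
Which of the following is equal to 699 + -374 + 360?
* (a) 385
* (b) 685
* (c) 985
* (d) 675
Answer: b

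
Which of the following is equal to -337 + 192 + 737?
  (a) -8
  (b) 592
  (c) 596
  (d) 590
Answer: b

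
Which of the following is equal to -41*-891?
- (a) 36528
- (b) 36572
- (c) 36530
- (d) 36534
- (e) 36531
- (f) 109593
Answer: e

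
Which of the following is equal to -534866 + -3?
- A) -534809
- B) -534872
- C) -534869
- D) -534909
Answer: C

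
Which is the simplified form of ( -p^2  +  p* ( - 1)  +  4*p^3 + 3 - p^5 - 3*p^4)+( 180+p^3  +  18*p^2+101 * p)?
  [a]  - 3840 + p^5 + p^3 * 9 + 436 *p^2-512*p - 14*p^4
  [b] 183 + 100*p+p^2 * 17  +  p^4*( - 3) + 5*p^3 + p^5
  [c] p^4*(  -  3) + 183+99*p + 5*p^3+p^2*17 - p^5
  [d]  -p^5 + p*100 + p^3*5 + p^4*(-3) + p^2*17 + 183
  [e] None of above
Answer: d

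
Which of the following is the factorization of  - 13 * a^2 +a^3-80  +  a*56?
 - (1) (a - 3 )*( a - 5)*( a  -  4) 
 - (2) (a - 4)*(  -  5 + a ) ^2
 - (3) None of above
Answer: 3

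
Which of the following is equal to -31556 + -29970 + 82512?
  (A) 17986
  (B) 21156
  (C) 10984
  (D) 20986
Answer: D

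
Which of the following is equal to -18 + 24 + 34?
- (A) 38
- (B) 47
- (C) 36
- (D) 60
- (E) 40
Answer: E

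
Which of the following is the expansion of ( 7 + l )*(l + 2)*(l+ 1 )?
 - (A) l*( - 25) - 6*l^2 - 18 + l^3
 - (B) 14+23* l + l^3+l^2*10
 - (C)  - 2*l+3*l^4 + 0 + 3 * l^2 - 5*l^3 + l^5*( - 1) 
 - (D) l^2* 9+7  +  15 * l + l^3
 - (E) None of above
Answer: B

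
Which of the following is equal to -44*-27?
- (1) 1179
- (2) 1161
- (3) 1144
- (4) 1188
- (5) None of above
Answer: 4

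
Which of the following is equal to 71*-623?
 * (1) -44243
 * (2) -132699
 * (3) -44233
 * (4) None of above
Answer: 3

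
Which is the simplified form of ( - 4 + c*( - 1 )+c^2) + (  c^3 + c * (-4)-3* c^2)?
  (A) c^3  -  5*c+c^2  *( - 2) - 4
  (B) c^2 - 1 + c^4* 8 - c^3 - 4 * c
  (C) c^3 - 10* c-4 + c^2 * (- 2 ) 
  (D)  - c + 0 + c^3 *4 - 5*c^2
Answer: A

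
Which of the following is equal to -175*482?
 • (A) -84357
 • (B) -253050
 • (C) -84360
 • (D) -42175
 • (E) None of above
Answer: E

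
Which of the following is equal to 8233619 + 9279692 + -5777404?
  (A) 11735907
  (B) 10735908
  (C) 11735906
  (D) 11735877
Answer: A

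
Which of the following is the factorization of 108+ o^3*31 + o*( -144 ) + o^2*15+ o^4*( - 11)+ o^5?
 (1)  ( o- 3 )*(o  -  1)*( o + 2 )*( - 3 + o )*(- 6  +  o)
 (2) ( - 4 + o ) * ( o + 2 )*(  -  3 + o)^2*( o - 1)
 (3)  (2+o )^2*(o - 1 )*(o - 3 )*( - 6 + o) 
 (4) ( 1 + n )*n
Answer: 1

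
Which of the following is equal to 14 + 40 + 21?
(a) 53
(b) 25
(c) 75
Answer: c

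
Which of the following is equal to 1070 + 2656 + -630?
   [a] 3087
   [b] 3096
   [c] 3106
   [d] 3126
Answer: b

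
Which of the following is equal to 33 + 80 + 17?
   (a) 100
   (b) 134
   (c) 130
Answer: c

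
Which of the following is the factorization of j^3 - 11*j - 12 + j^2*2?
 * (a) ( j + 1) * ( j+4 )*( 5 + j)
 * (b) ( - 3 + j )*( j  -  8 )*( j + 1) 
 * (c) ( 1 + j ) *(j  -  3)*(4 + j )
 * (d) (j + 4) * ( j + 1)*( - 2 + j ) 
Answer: c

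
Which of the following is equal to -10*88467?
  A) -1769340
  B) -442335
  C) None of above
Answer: C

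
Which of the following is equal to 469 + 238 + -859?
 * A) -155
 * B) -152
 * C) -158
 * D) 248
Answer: B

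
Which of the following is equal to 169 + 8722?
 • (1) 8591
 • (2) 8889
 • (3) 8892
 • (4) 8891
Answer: 4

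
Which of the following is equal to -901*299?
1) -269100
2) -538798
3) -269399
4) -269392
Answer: 3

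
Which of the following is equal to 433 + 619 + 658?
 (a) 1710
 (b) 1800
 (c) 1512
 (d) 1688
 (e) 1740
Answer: a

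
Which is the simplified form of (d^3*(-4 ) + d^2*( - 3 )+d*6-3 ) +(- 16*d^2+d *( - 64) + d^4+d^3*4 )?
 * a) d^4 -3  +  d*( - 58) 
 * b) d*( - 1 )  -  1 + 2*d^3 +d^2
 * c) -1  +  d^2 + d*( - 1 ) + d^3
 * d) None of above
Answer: d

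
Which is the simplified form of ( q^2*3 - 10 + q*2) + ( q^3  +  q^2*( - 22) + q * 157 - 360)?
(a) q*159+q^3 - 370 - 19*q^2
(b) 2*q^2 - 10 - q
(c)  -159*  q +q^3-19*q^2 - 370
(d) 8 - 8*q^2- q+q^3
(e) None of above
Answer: a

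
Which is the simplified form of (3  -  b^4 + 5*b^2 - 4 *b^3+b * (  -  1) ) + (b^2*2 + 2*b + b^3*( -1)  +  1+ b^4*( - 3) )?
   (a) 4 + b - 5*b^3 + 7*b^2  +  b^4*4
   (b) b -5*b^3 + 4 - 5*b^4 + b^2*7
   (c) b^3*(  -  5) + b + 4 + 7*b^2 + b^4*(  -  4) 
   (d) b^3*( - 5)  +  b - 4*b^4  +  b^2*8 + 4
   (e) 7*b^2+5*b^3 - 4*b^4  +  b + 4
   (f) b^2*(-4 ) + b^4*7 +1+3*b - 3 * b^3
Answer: c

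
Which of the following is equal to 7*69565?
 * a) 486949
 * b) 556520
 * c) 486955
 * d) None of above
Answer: c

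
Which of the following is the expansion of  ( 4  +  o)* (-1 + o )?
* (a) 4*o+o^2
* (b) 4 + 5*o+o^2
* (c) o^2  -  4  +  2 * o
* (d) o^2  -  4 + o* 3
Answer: d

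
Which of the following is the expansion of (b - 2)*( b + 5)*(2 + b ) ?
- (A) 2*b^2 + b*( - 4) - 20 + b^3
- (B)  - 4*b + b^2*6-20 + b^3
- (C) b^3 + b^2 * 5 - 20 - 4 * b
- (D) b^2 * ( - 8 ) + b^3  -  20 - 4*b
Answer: C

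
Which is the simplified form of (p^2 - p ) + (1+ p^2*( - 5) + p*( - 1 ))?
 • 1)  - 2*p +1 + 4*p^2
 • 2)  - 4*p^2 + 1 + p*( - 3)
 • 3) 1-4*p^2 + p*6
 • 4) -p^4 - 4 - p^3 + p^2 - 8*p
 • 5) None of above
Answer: 5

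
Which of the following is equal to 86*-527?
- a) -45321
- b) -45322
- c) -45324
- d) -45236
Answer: b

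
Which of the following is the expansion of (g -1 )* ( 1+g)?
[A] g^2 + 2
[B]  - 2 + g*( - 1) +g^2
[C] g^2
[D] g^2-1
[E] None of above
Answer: D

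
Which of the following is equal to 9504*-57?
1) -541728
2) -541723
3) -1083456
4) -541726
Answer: 1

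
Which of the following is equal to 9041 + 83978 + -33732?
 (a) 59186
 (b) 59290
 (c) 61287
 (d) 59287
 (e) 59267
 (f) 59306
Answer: d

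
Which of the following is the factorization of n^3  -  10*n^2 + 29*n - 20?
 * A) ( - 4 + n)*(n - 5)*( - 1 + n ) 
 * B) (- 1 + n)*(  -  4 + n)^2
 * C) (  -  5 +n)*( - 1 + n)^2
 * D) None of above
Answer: A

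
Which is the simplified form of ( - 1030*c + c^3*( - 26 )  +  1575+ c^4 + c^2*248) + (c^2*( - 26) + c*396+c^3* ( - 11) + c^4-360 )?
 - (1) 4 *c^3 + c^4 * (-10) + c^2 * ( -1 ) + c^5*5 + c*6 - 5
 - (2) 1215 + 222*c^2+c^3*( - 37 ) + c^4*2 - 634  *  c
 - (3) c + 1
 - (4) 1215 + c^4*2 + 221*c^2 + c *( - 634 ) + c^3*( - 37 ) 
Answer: 2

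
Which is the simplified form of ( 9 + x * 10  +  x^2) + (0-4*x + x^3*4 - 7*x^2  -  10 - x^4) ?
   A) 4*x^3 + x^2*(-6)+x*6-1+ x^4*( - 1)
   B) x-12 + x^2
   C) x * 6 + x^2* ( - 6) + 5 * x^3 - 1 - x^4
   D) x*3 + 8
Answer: A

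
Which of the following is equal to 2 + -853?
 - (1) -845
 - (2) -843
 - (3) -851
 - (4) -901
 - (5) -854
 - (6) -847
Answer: 3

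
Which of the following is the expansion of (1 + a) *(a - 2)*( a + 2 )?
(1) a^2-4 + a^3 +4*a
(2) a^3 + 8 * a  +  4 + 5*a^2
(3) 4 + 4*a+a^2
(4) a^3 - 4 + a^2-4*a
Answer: 4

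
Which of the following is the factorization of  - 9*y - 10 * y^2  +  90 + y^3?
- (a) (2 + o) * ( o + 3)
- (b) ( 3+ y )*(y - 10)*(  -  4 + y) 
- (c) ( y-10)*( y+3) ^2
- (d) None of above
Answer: d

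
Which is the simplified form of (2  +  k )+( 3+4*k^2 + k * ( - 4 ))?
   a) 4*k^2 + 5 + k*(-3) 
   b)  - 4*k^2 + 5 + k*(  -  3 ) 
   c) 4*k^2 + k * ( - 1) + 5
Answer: a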